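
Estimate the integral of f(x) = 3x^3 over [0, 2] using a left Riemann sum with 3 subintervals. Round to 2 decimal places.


Left Riemann sum uses left endpoints of each subinterval.
Interval: [0, 2], n = 3
dx = (2 - 0) / 3 = 2/3
Left endpoints: [0, 2/3, 4/3]
f values: [0, 8/9, 64/9]
Sum = dx * (sum of f values)
= 2/3 * 8
= 16/3 ≈ 5.33

5.33


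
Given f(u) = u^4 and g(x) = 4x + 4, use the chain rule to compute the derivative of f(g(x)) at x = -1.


Using the chain rule: (f(g(x)))' = f'(g(x)) * g'(x)
First, find g(-1):
g(-1) = 4 * (-1) + 4 = 0
Next, f'(u) = 4u^3
And g'(x) = 4
So f'(g(-1)) * g'(-1)
= 4 * 0^3 * 4
= 4 * 0 * 4
= 0

0


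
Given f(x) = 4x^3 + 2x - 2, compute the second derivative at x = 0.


First derivative:
f'(x) = 12x^2 + 2
Second derivative:
f''(x) = 24x
Substitute x = 0:
f''(0) = 24 * 0 + 0
= 0 + 0
= 0

0


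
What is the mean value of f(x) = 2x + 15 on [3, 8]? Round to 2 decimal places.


Average value = 1/(b-a) * integral from a to b of f(x) dx
First compute the integral of 2x + 15:
F(x) = x^2 + 15x
F(8) = 1 * 64 + 15 * 8 = 184
F(3) = 1 * 9 + 15 * 3 = 54
Integral = 184 - 54 = 130
Average = 130 / (8 - 3) = 130 / 5
= 26 = 26.00

26.00


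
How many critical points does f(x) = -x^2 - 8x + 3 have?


Find where f'(x) = 0:
f'(x) = -2x - 8
Set f'(x) = 0:
-2x - 8 = 0
x = 8 / (-2) = -4
This is a linear equation in x, so there is exactly one solution.
Number of critical points: 1

1


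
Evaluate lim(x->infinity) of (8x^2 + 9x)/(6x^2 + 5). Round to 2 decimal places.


For limits at infinity with equal-degree polynomials,
we compare leading coefficients.
Numerator leading term: 8x^2
Denominator leading term: 6x^2
Divide both by x^2:
lim = (8 + 9/x) / (6 + 5/x^2)
As x -> infinity, the 1/x and 1/x^2 terms vanish:
= 8/6 = 4/3 ≈ 1.33

1.33


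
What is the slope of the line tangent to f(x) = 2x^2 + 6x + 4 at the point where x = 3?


The slope of the tangent line equals f'(x) at the point.
f(x) = 2x^2 + 6x + 4
f'(x) = 4x + 6
At x = 3:
f'(3) = 4 * 3 + 6
= 12 + 6
= 18

18


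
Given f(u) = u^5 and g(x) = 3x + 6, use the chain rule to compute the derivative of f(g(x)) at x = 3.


Using the chain rule: (f(g(x)))' = f'(g(x)) * g'(x)
First, find g(3):
g(3) = 3 * 3 + 6 = 15
Next, f'(u) = 5u^4
And g'(x) = 3
So f'(g(3)) * g'(3)
= 5 * 15^4 * 3
= 5 * 50625 * 3
= 759375

759375


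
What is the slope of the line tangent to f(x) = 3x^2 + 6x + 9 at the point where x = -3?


The slope of the tangent line equals f'(x) at the point.
f(x) = 3x^2 + 6x + 9
f'(x) = 6x + 6
At x = -3:
f'(-3) = 6 * (-3) + 6
= -18 + 6
= -12

-12


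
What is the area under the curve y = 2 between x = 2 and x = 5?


The area under a constant function y = 2 is a rectangle.
Width = 5 - 2 = 3
Height = 2
Area = width * height
= 3 * 2
= 6

6


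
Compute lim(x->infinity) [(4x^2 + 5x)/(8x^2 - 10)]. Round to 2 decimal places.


For limits at infinity with equal-degree polynomials,
we compare leading coefficients.
Numerator leading term: 4x^2
Denominator leading term: 8x^2
Divide both by x^2:
lim = (4 + 5/x) / (8 - 10/x^2)
As x -> infinity, the 1/x and 1/x^2 terms vanish:
= 4/8 = 1/2 = 0.50

0.50


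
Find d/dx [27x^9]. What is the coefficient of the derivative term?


We apply the power rule: d/dx [ax^n] = a*n * x^(n-1)
d/dx [27x^9]
= 27 * 9 * x^(9-1)
= 243x^8
The coefficient is 243

243


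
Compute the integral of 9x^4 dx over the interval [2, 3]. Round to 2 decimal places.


Find the antiderivative of 9x^4:
F(x) = 9/5 * x^5
Apply the Fundamental Theorem of Calculus:
F(3) - F(2)
= 9/5 * 3^5 - 9/5 * 2^5
= 9/5 * (243 - 32)
= 9/5 * 211
= 1899/5 = 379.80

379.80


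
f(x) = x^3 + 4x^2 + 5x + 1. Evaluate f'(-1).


Differentiate f(x) = x^3 + 4x^2 + 5x + 1 term by term:
f'(x) = 3x^2 + 8x + 5
Substitute x = -1:
f'(-1) = 3 * (-1)^2 + 8 * (-1) + 5
= 3 - 8 + 5
= 0

0


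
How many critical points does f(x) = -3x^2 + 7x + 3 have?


Find where f'(x) = 0:
f'(x) = -6x + 7
Set f'(x) = 0:
-6x + 7 = 0
x = -7 / (-6) = 7/6
This is a linear equation in x, so there is exactly one solution.
Number of critical points: 1

1


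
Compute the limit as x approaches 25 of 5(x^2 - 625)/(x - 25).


Direct substitution gives 0/0, so we factor the numerator.
Factor: 5(x^2 - 625) = 5 * (x - 25)(x + 25)
Cancel the common factor (x - 25):
5(x^2 - 625)/(x - 25) = 5 * (x + 25)
Now substitute x = 25:
= 5 * (25 + 25) = 250

250


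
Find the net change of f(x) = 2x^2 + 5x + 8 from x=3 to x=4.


Net change = f(b) - f(a)
f(x) = 2x^2 + 5x + 8
Compute f(4):
f(4) = 2 * 4^2 + 5 * 4 + 8
= 32 + 20 + 8
= 60
Compute f(3):
f(3) = 2 * 3^2 + 5 * 3 + 8
= 18 + 15 + 8
= 41
Net change = 60 - 41 = 19

19


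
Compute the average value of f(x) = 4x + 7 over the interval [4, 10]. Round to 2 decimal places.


Average value = 1/(b-a) * integral from a to b of f(x) dx
First compute the integral of 4x + 7:
F(x) = 2x^2 + 7x
F(10) = 2 * 100 + 7 * 10 = 270
F(4) = 2 * 16 + 7 * 4 = 60
Integral = 270 - 60 = 210
Average = 210 / (10 - 4) = 210 / 6
= 35 = 35.00

35.00


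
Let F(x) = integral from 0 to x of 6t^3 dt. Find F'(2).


By the Fundamental Theorem of Calculus (Part 1):
If F(x) = integral from 0 to x of f(t) dt, then F'(x) = f(x)
Here f(t) = 6t^3
So F'(x) = 6x^3
Evaluate at x = 2:
F'(2) = 6 * 2^3
= 6 * 8
= 48

48


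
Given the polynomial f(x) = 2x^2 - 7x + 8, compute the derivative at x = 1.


Differentiate term by term using power and sum rules:
f(x) = 2x^2 - 7x + 8
f'(x) = 4x - 7
Substitute x = 1:
f'(1) = 4 * 1 - 7
= 4 - 7
= -3

-3


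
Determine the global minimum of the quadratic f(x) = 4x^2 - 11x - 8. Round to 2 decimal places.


For a quadratic f(x) = ax^2 + bx + c with a > 0, the minimum is at the vertex.
Vertex x-coordinate: x = -b/(2a)
x = -(-11) / (2 * 4)
x = 11/8
Substitute back to find the minimum value:
f(11/8) = 4 * (11/8)^2 - 11 * (11/8) - 8
= 121/16 - 121/8 - 8
= -249/16 ≈ -15.56

-15.56


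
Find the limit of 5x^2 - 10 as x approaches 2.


Since polynomials are continuous, we use direct substitution.
lim(x->2) of 5x^2 - 10
= 5 * 2^2 + 0 * 2 - 10
= 20 + 0 - 10
= 10

10


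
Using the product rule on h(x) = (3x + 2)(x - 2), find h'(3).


Let u(x) = 3x + 2 and v(x) = x - 2
u'(x) = 3
v'(x) = 1
Product rule: h'(x) = u'(x)*v(x) + u(x)*v'(x)
= 3 * (x - 2) + (3x + 2) * 1
At x = 3:
u(3) = 3 * 3 + 2 = 11
v(3) = 1 * 3 - 2 = 1
h'(3) = 3 * 1 + 11 * 1
= 3 + 11
= 14

14


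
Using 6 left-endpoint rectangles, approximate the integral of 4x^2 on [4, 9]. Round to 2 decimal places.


Left Riemann sum uses left endpoints of each subinterval.
Interval: [4, 9], n = 6
dx = (9 - 4) / 6 = 5/6
Left endpoints: [4, 29/6, 17/3, 13/2, 22/3, 49/6]
f values: [64, 841/9, 1156/9, 169, 1936/9, 2401/9]
Sum = dx * (sum of f values)
= 5/6 * 8431/9
= 42155/54 ≈ 780.65

780.65


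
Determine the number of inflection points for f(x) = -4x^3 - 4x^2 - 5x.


Inflection points occur where f''(x) = 0 and concavity changes.
f(x) = -4x^3 - 4x^2 - 5x
f'(x) = -12x^2 - 8x - 5
f''(x) = -24x - 8
Set f''(x) = 0:
-24x - 8 = 0
x = 8 / (-24) = -1/3
Since f''(x) is linear (degree 1), it changes sign at this point.
Therefore there is exactly 1 inflection point.

1


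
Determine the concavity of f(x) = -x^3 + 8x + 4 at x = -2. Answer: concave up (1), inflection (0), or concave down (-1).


Concavity is determined by the sign of f''(x).
f(x) = -x^3 + 8x + 4
f'(x) = -3x^2 + 8
f''(x) = -6x
f''(-2) = -6 * (-2) + 0
= 12 + 0
= 12
Since f''(-2) > 0, the function is concave up (1)

1


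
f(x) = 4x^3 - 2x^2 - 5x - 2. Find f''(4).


First derivative:
f'(x) = 12x^2 - 4x - 5
Second derivative:
f''(x) = 24x - 4
Substitute x = 4:
f''(4) = 24 * 4 - 4
= 96 - 4
= 92

92


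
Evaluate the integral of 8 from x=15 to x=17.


The integral of a constant k over [a, b] equals k * (b - a).
integral from 15 to 17 of 8 dx
= 8 * (17 - 15)
= 8 * 2
= 16

16


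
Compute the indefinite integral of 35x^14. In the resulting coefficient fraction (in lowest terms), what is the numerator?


Apply the power rule for integration:
integral of ax^n dx = a/(n+1) * x^(n+1) + C
integral of 35x^14 dx
= 35/15 * x^15 + C
= 7/3 * x^15 + C
The coefficient in lowest terms is 7/3, and its numerator is 7

7


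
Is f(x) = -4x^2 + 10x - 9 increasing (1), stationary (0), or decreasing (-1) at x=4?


Compute f'(x) to determine behavior:
f'(x) = -8x + 10
f'(4) = -8 * 4 + 10
= -32 + 10
= -22
Since f'(4) < 0, the function is decreasing (-1)

-1


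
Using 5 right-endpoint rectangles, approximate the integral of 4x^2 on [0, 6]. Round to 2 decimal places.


Right Riemann sum uses right endpoints of each subinterval.
Interval: [0, 6], n = 5
dx = (6 - 0) / 5 = 6/5
Right endpoints: [6/5, 12/5, 18/5, 24/5, 6]
f values: [144/25, 576/25, 1296/25, 2304/25, 144]
Sum = dx * (sum of f values)
= 6/5 * 1584/5
= 9504/25 = 380.16

380.16


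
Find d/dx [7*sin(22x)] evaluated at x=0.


Apply the chain rule to differentiate 7*sin(22x):
d/dx [7*sin(22x)]
= 7 * cos(22x) * d/dx(22x)
= 7 * 22 * cos(22x)
= 154 * cos(22x)
Evaluate at x = 0:
= 154 * cos(0)
= 154 * 1
= 154

154


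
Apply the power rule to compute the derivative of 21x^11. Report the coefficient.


We apply the power rule: d/dx [ax^n] = a*n * x^(n-1)
d/dx [21x^11]
= 21 * 11 * x^(11-1)
= 231x^10
The coefficient is 231

231


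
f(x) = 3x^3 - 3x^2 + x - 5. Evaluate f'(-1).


Differentiate f(x) = 3x^3 - 3x^2 + x - 5 term by term:
f'(x) = 9x^2 - 6x + 1
Substitute x = -1:
f'(-1) = 9 * (-1)^2 - 6 * (-1) + 1
= 9 + 6 + 1
= 16

16


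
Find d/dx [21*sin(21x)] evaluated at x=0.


Apply the chain rule to differentiate 21*sin(21x):
d/dx [21*sin(21x)]
= 21 * cos(21x) * d/dx(21x)
= 21 * 21 * cos(21x)
= 441 * cos(21x)
Evaluate at x = 0:
= 441 * cos(0)
= 441 * 1
= 441

441


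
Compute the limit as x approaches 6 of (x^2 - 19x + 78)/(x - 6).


Direct substitution gives 0/0, so we factor the numerator.
Factor: (x^2 - 19x + 78) = (x - 6)(x - 13)
Cancel the common factor (x - 6):
(x^2 - 19x + 78)/(x - 6) = (x - 13)
Now substitute x = 6:
= (6) - (13) = -7

-7


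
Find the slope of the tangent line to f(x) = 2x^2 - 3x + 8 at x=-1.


The slope of the tangent line equals f'(x) at the point.
f(x) = 2x^2 - 3x + 8
f'(x) = 4x - 3
At x = -1:
f'(-1) = 4 * (-1) - 3
= -4 - 3
= -7

-7


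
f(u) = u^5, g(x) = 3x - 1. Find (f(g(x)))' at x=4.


Using the chain rule: (f(g(x)))' = f'(g(x)) * g'(x)
First, find g(4):
g(4) = 3 * 4 - 1 = 11
Next, f'(u) = 5u^4
And g'(x) = 3
So f'(g(4)) * g'(4)
= 5 * 11^4 * 3
= 5 * 14641 * 3
= 219615

219615


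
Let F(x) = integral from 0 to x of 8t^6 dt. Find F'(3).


By the Fundamental Theorem of Calculus (Part 1):
If F(x) = integral from 0 to x of f(t) dt, then F'(x) = f(x)
Here f(t) = 8t^6
So F'(x) = 8x^6
Evaluate at x = 3:
F'(3) = 8 * 3^6
= 8 * 729
= 5832

5832


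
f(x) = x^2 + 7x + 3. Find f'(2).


Differentiate term by term using power and sum rules:
f(x) = x^2 + 7x + 3
f'(x) = 2x + 7
Substitute x = 2:
f'(2) = 2 * 2 + 7
= 4 + 7
= 11

11


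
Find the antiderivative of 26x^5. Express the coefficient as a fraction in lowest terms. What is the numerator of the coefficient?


Apply the power rule for integration:
integral of ax^n dx = a/(n+1) * x^(n+1) + C
integral of 26x^5 dx
= 26/6 * x^6 + C
= 13/3 * x^6 + C
The coefficient in lowest terms is 13/3, and its numerator is 13

13


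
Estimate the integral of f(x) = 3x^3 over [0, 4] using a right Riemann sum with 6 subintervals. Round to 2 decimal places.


Right Riemann sum uses right endpoints of each subinterval.
Interval: [0, 4], n = 6
dx = (4 - 0) / 6 = 2/3
Right endpoints: [2/3, 4/3, 2, 8/3, 10/3, 4]
f values: [8/9, 64/9, 24, 512/9, 1000/9, 192]
Sum = dx * (sum of f values)
= 2/3 * 392
= 784/3 ≈ 261.33

261.33


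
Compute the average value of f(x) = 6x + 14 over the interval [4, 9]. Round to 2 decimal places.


Average value = 1/(b-a) * integral from a to b of f(x) dx
First compute the integral of 6x + 14:
F(x) = 3x^2 + 14x
F(9) = 3 * 81 + 14 * 9 = 369
F(4) = 3 * 16 + 14 * 4 = 104
Integral = 369 - 104 = 265
Average = 265 / (9 - 4) = 265 / 5
= 53 = 53.00

53.00


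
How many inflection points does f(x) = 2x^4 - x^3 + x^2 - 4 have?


Inflection points occur where f''(x) = 0 and concavity changes.
f(x) = 2x^4 - x^3 + x^2 - 4
f'(x) = 8x^3 - 3x^2 + 2x
f''(x) = 24x^2 - 6x + 2
This is a quadratic in x. Use the discriminant to count real roots.
Discriminant = (-6)^2 - 4 * 24 * 2
= 36 - 192
= -156
Since discriminant < 0, f''(x) = 0 has no real solutions.
Number of inflection points: 0

0


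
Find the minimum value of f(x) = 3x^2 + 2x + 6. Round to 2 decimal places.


For a quadratic f(x) = ax^2 + bx + c with a > 0, the minimum is at the vertex.
Vertex x-coordinate: x = -b/(2a)
x = -(2) / (2 * 3)
x = -2/6 = -1/3
Substitute back to find the minimum value:
f(-1/3) = 3 * (-1/3)^2 + 2 * (-1/3) + 6
= 1/3 - 2/3 + 6
= 17/3 ≈ 5.67

5.67


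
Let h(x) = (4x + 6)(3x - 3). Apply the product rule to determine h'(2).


Let u(x) = 4x + 6 and v(x) = 3x - 3
u'(x) = 4
v'(x) = 3
Product rule: h'(x) = u'(x)*v(x) + u(x)*v'(x)
= 4 * (3x - 3) + (4x + 6) * 3
At x = 2:
u(2) = 4 * 2 + 6 = 14
v(2) = 3 * 2 - 3 = 3
h'(2) = 4 * 3 + 14 * 3
= 12 + 42
= 54

54


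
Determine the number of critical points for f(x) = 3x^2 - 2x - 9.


Find where f'(x) = 0:
f'(x) = 6x - 2
Set f'(x) = 0:
6x - 2 = 0
x = 2 / 6 = 1/3
This is a linear equation in x, so there is exactly one solution.
Number of critical points: 1

1


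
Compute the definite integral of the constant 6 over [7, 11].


The integral of a constant k over [a, b] equals k * (b - a).
integral from 7 to 11 of 6 dx
= 6 * (11 - 7)
= 6 * 4
= 24

24


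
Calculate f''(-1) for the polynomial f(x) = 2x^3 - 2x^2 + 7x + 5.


First derivative:
f'(x) = 6x^2 - 4x + 7
Second derivative:
f''(x) = 12x - 4
Substitute x = -1:
f''(-1) = 12 * (-1) - 4
= -12 - 4
= -16

-16


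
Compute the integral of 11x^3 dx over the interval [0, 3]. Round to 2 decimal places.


Find the antiderivative of 11x^3:
F(x) = 11/4 * x^4
Apply the Fundamental Theorem of Calculus:
F(3) - F(0)
= 11/4 * 3^4 - 11/4 * 0^4
= 11/4 * (81 - 0)
= 11/4 * 81
= 891/4 = 222.75

222.75


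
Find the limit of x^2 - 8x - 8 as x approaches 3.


Since polynomials are continuous, we use direct substitution.
lim(x->3) of x^2 - 8x - 8
= 1 * 3^2 - 8 * 3 - 8
= 9 - 24 - 8
= -23

-23


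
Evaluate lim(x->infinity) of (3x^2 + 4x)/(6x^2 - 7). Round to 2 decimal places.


For limits at infinity with equal-degree polynomials,
we compare leading coefficients.
Numerator leading term: 3x^2
Denominator leading term: 6x^2
Divide both by x^2:
lim = (3 + 4/x) / (6 - 7/x^2)
As x -> infinity, the 1/x and 1/x^2 terms vanish:
= 3/6 = 1/2 = 0.50

0.50


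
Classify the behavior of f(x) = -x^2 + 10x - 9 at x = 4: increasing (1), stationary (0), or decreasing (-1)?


Compute f'(x) to determine behavior:
f'(x) = -2x + 10
f'(4) = -2 * 4 + 10
= -8 + 10
= 2
Since f'(4) > 0, the function is increasing (1)

1


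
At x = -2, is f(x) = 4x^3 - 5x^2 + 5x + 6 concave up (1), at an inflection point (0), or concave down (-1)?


Concavity is determined by the sign of f''(x).
f(x) = 4x^3 - 5x^2 + 5x + 6
f'(x) = 12x^2 - 10x + 5
f''(x) = 24x - 10
f''(-2) = 24 * (-2) - 10
= -48 - 10
= -58
Since f''(-2) < 0, the function is concave down (-1)

-1


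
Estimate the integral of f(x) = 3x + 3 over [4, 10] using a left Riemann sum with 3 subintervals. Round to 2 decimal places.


Left Riemann sum uses left endpoints of each subinterval.
Interval: [4, 10], n = 3
dx = (10 - 4) / 3 = 2
Left endpoints: [4, 6, 8]
f values: [15, 21, 27]
Sum = dx * (sum of f values)
= 2 * 63
= 126 = 126.00

126.00


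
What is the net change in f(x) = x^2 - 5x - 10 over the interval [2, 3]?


Net change = f(b) - f(a)
f(x) = x^2 - 5x - 10
Compute f(3):
f(3) = 1 * 3^2 - 5 * 3 - 10
= 9 - 15 - 10
= -16
Compute f(2):
f(2) = 1 * 2^2 - 5 * 2 - 10
= 4 - 10 - 10
= -16
Net change = -16 - (-16) = 0

0


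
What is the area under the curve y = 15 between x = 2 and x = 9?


The area under a constant function y = 15 is a rectangle.
Width = 9 - 2 = 7
Height = 15
Area = width * height
= 7 * 15
= 105

105


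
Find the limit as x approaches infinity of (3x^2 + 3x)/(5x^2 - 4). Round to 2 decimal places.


For limits at infinity with equal-degree polynomials,
we compare leading coefficients.
Numerator leading term: 3x^2
Denominator leading term: 5x^2
Divide both by x^2:
lim = (3 + 3/x) / (5 - 4/x^2)
As x -> infinity, the 1/x and 1/x^2 terms vanish:
= 3/5 = 0.60

0.60


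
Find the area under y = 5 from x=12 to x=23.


The area under a constant function y = 5 is a rectangle.
Width = 23 - 12 = 11
Height = 5
Area = width * height
= 11 * 5
= 55

55


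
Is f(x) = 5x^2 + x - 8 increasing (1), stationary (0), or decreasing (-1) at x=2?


Compute f'(x) to determine behavior:
f'(x) = 10x + 1
f'(2) = 10 * 2 + 1
= 20 + 1
= 21
Since f'(2) > 0, the function is increasing (1)

1


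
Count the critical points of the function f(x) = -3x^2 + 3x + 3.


Find where f'(x) = 0:
f'(x) = -6x + 3
Set f'(x) = 0:
-6x + 3 = 0
x = -3 / (-6) = 1/2
This is a linear equation in x, so there is exactly one solution.
Number of critical points: 1

1


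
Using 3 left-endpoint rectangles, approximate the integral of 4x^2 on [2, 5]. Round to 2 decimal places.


Left Riemann sum uses left endpoints of each subinterval.
Interval: [2, 5], n = 3
dx = (5 - 2) / 3 = 1
Left endpoints: [2, 3, 4]
f values: [16, 36, 64]
Sum = dx * (sum of f values)
= 1 * 116
= 116 = 116.00

116.00


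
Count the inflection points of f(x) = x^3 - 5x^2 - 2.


Inflection points occur where f''(x) = 0 and concavity changes.
f(x) = x^3 - 5x^2 - 2
f'(x) = 3x^2 - 10x
f''(x) = 6x - 10
Set f''(x) = 0:
6x - 10 = 0
x = 10 / 6 = 5/3
Since f''(x) is linear (degree 1), it changes sign at this point.
Therefore there is exactly 1 inflection point.

1


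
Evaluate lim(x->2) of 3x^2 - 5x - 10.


Since polynomials are continuous, we use direct substitution.
lim(x->2) of 3x^2 - 5x - 10
= 3 * 2^2 - 5 * 2 - 10
= 12 - 10 - 10
= -8

-8


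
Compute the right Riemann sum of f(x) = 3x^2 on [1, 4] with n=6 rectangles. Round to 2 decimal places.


Right Riemann sum uses right endpoints of each subinterval.
Interval: [1, 4], n = 6
dx = (4 - 1) / 6 = 1/2
Right endpoints: [3/2, 2, 5/2, 3, 7/2, 4]
f values: [27/4, 12, 75/4, 27, 147/4, 48]
Sum = dx * (sum of f values)
= 1/2 * 597/4
= 597/8 ≈ 74.63

74.63


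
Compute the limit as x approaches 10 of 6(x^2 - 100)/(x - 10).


Direct substitution gives 0/0, so we factor the numerator.
Factor: 6(x^2 - 100) = 6 * (x - 10)(x + 10)
Cancel the common factor (x - 10):
6(x^2 - 100)/(x - 10) = 6 * (x + 10)
Now substitute x = 10:
= 6 * (10 + 10) = 120

120


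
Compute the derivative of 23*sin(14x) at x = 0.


Apply the chain rule to differentiate 23*sin(14x):
d/dx [23*sin(14x)]
= 23 * cos(14x) * d/dx(14x)
= 23 * 14 * cos(14x)
= 322 * cos(14x)
Evaluate at x = 0:
= 322 * cos(0)
= 322 * 1
= 322

322


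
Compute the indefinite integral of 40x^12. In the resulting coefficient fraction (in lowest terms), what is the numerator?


Apply the power rule for integration:
integral of ax^n dx = a/(n+1) * x^(n+1) + C
integral of 40x^12 dx
= 40/13 * x^13 + C
The coefficient in lowest terms is 40/13, and its numerator is 40

40


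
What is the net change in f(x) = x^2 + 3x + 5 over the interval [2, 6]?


Net change = f(b) - f(a)
f(x) = x^2 + 3x + 5
Compute f(6):
f(6) = 1 * 6^2 + 3 * 6 + 5
= 36 + 18 + 5
= 59
Compute f(2):
f(2) = 1 * 2^2 + 3 * 2 + 5
= 4 + 6 + 5
= 15
Net change = 59 - 15 = 44

44


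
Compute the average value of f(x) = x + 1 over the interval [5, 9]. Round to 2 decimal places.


Average value = 1/(b-a) * integral from a to b of f(x) dx
First compute the integral of x + 1:
F(x) = (1/2)x^2 + x
F(9) = 1/2 * 81 + 1 * 9 = 99/2
F(5) = 1/2 * 25 + 1 * 5 = 35/2
Integral = 99/2 - 35/2 = 32
Average = 32 / (9 - 5) = 32 / 4
= 8 = 8.00

8.00


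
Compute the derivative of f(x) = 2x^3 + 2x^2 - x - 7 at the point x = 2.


Differentiate f(x) = 2x^3 + 2x^2 - x - 7 term by term:
f'(x) = 6x^2 + 4x - 1
Substitute x = 2:
f'(2) = 6 * 2^2 + 4 * 2 - 1
= 24 + 8 - 1
= 31

31


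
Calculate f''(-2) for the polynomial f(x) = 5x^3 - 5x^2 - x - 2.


First derivative:
f'(x) = 15x^2 - 10x - 1
Second derivative:
f''(x) = 30x - 10
Substitute x = -2:
f''(-2) = 30 * (-2) - 10
= -60 - 10
= -70

-70


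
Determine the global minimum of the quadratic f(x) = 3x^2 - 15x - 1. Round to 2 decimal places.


For a quadratic f(x) = ax^2 + bx + c with a > 0, the minimum is at the vertex.
Vertex x-coordinate: x = -b/(2a)
x = -(-15) / (2 * 3)
x = 15/6 = 5/2
Substitute back to find the minimum value:
f(5/2) = 3 * (5/2)^2 - 15 * (5/2) - 1
= 75/4 - 75/2 - 1
= -79/4 = -19.75

-19.75


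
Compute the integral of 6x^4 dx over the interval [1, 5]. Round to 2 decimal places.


Find the antiderivative of 6x^4:
F(x) = 6/5 * x^5
Apply the Fundamental Theorem of Calculus:
F(5) - F(1)
= 6/5 * 5^5 - 6/5 * 1^5
= 6/5 * (3125 - 1)
= 6/5 * 3124
= 18744/5 = 3748.80

3748.80


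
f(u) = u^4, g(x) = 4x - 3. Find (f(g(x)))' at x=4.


Using the chain rule: (f(g(x)))' = f'(g(x)) * g'(x)
First, find g(4):
g(4) = 4 * 4 - 3 = 13
Next, f'(u) = 4u^3
And g'(x) = 4
So f'(g(4)) * g'(4)
= 4 * 13^3 * 4
= 4 * 2197 * 4
= 35152

35152


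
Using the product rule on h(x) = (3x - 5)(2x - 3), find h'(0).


Let u(x) = 3x - 5 and v(x) = 2x - 3
u'(x) = 3
v'(x) = 2
Product rule: h'(x) = u'(x)*v(x) + u(x)*v'(x)
= 3 * (2x - 3) + (3x - 5) * 2
At x = 0:
u(0) = 3 * 0 - 5 = -5
v(0) = 2 * 0 - 3 = -3
h'(0) = 3 * (-3) + (-5) * 2
= -9 - 10
= -19

-19


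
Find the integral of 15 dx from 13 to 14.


The integral of a constant k over [a, b] equals k * (b - a).
integral from 13 to 14 of 15 dx
= 15 * (14 - 13)
= 15 * 1
= 15

15


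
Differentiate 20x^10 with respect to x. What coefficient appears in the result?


We apply the power rule: d/dx [ax^n] = a*n * x^(n-1)
d/dx [20x^10]
= 20 * 10 * x^(10-1)
= 200x^9
The coefficient is 200

200


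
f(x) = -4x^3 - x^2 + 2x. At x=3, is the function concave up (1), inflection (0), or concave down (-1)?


Concavity is determined by the sign of f''(x).
f(x) = -4x^3 - x^2 + 2x
f'(x) = -12x^2 - 2x + 2
f''(x) = -24x - 2
f''(3) = -24 * 3 - 2
= -72 - 2
= -74
Since f''(3) < 0, the function is concave down (-1)

-1


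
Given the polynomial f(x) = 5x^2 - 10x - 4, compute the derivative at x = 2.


Differentiate term by term using power and sum rules:
f(x) = 5x^2 - 10x - 4
f'(x) = 10x - 10
Substitute x = 2:
f'(2) = 10 * 2 - 10
= 20 - 10
= 10

10


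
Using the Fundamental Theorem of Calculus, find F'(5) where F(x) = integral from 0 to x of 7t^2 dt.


By the Fundamental Theorem of Calculus (Part 1):
If F(x) = integral from 0 to x of f(t) dt, then F'(x) = f(x)
Here f(t) = 7t^2
So F'(x) = 7x^2
Evaluate at x = 5:
F'(5) = 7 * 5^2
= 7 * 25
= 175

175


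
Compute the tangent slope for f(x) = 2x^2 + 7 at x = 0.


The slope of the tangent line equals f'(x) at the point.
f(x) = 2x^2 + 7
f'(x) = 4x
At x = 0:
f'(0) = 4 * 0 + 0
= 0 + 0
= 0

0


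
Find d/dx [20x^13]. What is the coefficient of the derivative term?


We apply the power rule: d/dx [ax^n] = a*n * x^(n-1)
d/dx [20x^13]
= 20 * 13 * x^(13-1)
= 260x^12
The coefficient is 260

260


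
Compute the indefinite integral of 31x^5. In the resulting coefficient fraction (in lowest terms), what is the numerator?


Apply the power rule for integration:
integral of ax^n dx = a/(n+1) * x^(n+1) + C
integral of 31x^5 dx
= 31/6 * x^6 + C
The coefficient in lowest terms is 31/6, and its numerator is 31

31


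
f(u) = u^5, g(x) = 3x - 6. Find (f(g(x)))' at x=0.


Using the chain rule: (f(g(x)))' = f'(g(x)) * g'(x)
First, find g(0):
g(0) = 3 * 0 - 6 = -6
Next, f'(u) = 5u^4
And g'(x) = 3
So f'(g(0)) * g'(0)
= 5 * (-6)^4 * 3
= 5 * 1296 * 3
= 19440

19440


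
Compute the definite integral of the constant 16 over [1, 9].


The integral of a constant k over [a, b] equals k * (b - a).
integral from 1 to 9 of 16 dx
= 16 * (9 - 1)
= 16 * 8
= 128

128


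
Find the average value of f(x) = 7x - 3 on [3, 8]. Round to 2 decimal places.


Average value = 1/(b-a) * integral from a to b of f(x) dx
First compute the integral of 7x - 3:
F(x) = (7/2)x^2 - 3x
F(8) = 7/2 * 64 - 3 * 8 = 200
F(3) = 7/2 * 9 - 3 * 3 = 45/2
Integral = 200 - 45/2 = 355/2
Average = (355/2) / (8 - 3) = (355/2) / 5
= 71/2 = 35.50

35.50


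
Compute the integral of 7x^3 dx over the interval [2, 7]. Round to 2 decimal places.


Find the antiderivative of 7x^3:
F(x) = 7/4 * x^4
Apply the Fundamental Theorem of Calculus:
F(7) - F(2)
= 7/4 * 7^4 - 7/4 * 2^4
= 7/4 * (2401 - 16)
= 7/4 * 2385
= 16695/4 = 4173.75

4173.75


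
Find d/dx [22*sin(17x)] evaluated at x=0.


Apply the chain rule to differentiate 22*sin(17x):
d/dx [22*sin(17x)]
= 22 * cos(17x) * d/dx(17x)
= 22 * 17 * cos(17x)
= 374 * cos(17x)
Evaluate at x = 0:
= 374 * cos(0)
= 374 * 1
= 374

374


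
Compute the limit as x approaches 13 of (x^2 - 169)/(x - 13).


Direct substitution gives 0/0, so we factor the numerator.
Factor: (x^2 - 169) = (x - 13)(x + 13)
Cancel the common factor (x - 13):
(x^2 - 169)/(x - 13) = (x + 13)
Now substitute x = 13:
= (13 + 13) = 26

26


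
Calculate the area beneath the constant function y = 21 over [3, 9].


The area under a constant function y = 21 is a rectangle.
Width = 9 - 3 = 6
Height = 21
Area = width * height
= 6 * 21
= 126

126


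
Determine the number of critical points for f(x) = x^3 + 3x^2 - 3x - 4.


Find where f'(x) = 0:
f(x) = x^3 + 3x^2 - 3x - 4
f'(x) = 3x^2 + 6x - 3
This is a quadratic in x. Use the discriminant to count real roots.
Discriminant = (6)^2 - 4 * 3 * (-3)
= 36 - (-36)
= 72
Since discriminant > 0, f'(x) = 0 has 2 real solutions.
Number of critical points: 2

2


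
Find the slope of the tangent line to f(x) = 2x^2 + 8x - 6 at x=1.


The slope of the tangent line equals f'(x) at the point.
f(x) = 2x^2 + 8x - 6
f'(x) = 4x + 8
At x = 1:
f'(1) = 4 * 1 + 8
= 4 + 8
= 12

12


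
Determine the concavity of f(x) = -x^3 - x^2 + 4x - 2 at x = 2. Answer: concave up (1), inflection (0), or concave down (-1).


Concavity is determined by the sign of f''(x).
f(x) = -x^3 - x^2 + 4x - 2
f'(x) = -3x^2 - 2x + 4
f''(x) = -6x - 2
f''(2) = -6 * 2 - 2
= -12 - 2
= -14
Since f''(2) < 0, the function is concave down (-1)

-1


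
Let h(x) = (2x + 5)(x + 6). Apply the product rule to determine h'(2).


Let u(x) = 2x + 5 and v(x) = x + 6
u'(x) = 2
v'(x) = 1
Product rule: h'(x) = u'(x)*v(x) + u(x)*v'(x)
= 2 * (x + 6) + (2x + 5) * 1
At x = 2:
u(2) = 2 * 2 + 5 = 9
v(2) = 1 * 2 + 6 = 8
h'(2) = 2 * 8 + 9 * 1
= 16 + 9
= 25

25


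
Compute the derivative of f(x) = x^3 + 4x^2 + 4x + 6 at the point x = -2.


Differentiate f(x) = x^3 + 4x^2 + 4x + 6 term by term:
f'(x) = 3x^2 + 8x + 4
Substitute x = -2:
f'(-2) = 3 * (-2)^2 + 8 * (-2) + 4
= 12 - 16 + 4
= 0

0


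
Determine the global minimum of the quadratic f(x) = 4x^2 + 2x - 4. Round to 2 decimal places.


For a quadratic f(x) = ax^2 + bx + c with a > 0, the minimum is at the vertex.
Vertex x-coordinate: x = -b/(2a)
x = -(2) / (2 * 4)
x = -2/8 = -1/4
Substitute back to find the minimum value:
f(-1/4) = 4 * (-1/4)^2 + 2 * (-1/4) - 4
= 1/4 - 1/2 - 4
= -17/4 = -4.25

-4.25


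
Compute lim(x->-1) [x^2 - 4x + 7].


Since polynomials are continuous, we use direct substitution.
lim(x->-1) of x^2 - 4x + 7
= 1 * (-1)^2 - 4 * (-1) + 7
= 1 + 4 + 7
= 12

12


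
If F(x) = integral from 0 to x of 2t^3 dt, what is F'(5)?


By the Fundamental Theorem of Calculus (Part 1):
If F(x) = integral from 0 to x of f(t) dt, then F'(x) = f(x)
Here f(t) = 2t^3
So F'(x) = 2x^3
Evaluate at x = 5:
F'(5) = 2 * 5^3
= 2 * 125
= 250

250


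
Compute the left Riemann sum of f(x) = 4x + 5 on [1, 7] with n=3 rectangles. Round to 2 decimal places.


Left Riemann sum uses left endpoints of each subinterval.
Interval: [1, 7], n = 3
dx = (7 - 1) / 3 = 2
Left endpoints: [1, 3, 5]
f values: [9, 17, 25]
Sum = dx * (sum of f values)
= 2 * 51
= 102 = 102.00

102.00


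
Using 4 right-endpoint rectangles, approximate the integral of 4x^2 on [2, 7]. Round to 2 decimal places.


Right Riemann sum uses right endpoints of each subinterval.
Interval: [2, 7], n = 4
dx = (7 - 2) / 4 = 5/4
Right endpoints: [13/4, 9/2, 23/4, 7]
f values: [169/4, 81, 529/4, 196]
Sum = dx * (sum of f values)
= 5/4 * 903/2
= 4515/8 ≈ 564.38

564.38


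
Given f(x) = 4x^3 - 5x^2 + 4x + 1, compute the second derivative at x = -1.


First derivative:
f'(x) = 12x^2 - 10x + 4
Second derivative:
f''(x) = 24x - 10
Substitute x = -1:
f''(-1) = 24 * (-1) - 10
= -24 - 10
= -34

-34


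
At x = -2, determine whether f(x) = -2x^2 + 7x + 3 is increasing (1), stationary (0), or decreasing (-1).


Compute f'(x) to determine behavior:
f'(x) = -4x + 7
f'(-2) = -4 * (-2) + 7
= 8 + 7
= 15
Since f'(-2) > 0, the function is increasing (1)

1


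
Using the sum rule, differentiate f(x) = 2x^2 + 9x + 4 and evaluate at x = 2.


Differentiate term by term using power and sum rules:
f(x) = 2x^2 + 9x + 4
f'(x) = 4x + 9
Substitute x = 2:
f'(2) = 4 * 2 + 9
= 8 + 9
= 17

17


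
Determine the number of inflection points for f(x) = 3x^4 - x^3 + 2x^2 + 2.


Inflection points occur where f''(x) = 0 and concavity changes.
f(x) = 3x^4 - x^3 + 2x^2 + 2
f'(x) = 12x^3 - 3x^2 + 4x
f''(x) = 36x^2 - 6x + 4
This is a quadratic in x. Use the discriminant to count real roots.
Discriminant = (-6)^2 - 4 * 36 * 4
= 36 - 576
= -540
Since discriminant < 0, f''(x) = 0 has no real solutions.
Number of inflection points: 0

0


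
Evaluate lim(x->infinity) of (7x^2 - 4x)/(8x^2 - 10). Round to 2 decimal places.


For limits at infinity with equal-degree polynomials,
we compare leading coefficients.
Numerator leading term: 7x^2
Denominator leading term: 8x^2
Divide both by x^2:
lim = (7 - 4/x) / (8 - 10/x^2)
As x -> infinity, the 1/x and 1/x^2 terms vanish:
= 7/8 ≈ 0.88

0.88


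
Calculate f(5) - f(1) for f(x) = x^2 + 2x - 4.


Net change = f(b) - f(a)
f(x) = x^2 + 2x - 4
Compute f(5):
f(5) = 1 * 5^2 + 2 * 5 - 4
= 25 + 10 - 4
= 31
Compute f(1):
f(1) = 1 * 1^2 + 2 * 1 - 4
= 1 + 2 - 4
= -1
Net change = 31 - (-1) = 32

32


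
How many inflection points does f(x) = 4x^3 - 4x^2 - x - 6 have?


Inflection points occur where f''(x) = 0 and concavity changes.
f(x) = 4x^3 - 4x^2 - x - 6
f'(x) = 12x^2 - 8x - 1
f''(x) = 24x - 8
Set f''(x) = 0:
24x - 8 = 0
x = 8 / 24 = 1/3
Since f''(x) is linear (degree 1), it changes sign at this point.
Therefore there is exactly 1 inflection point.

1


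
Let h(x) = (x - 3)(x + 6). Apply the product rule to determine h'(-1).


Let u(x) = x - 3 and v(x) = x + 6
u'(x) = 1
v'(x) = 1
Product rule: h'(x) = u'(x)*v(x) + u(x)*v'(x)
= 1 * (x + 6) + (x - 3) * 1
At x = -1:
u(-1) = 1 * (-1) - 3 = -4
v(-1) = 1 * (-1) + 6 = 5
h'(-1) = 1 * 5 + (-4) * 1
= 5 - 4
= 1

1


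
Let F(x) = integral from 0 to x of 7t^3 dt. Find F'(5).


By the Fundamental Theorem of Calculus (Part 1):
If F(x) = integral from 0 to x of f(t) dt, then F'(x) = f(x)
Here f(t) = 7t^3
So F'(x) = 7x^3
Evaluate at x = 5:
F'(5) = 7 * 5^3
= 7 * 125
= 875

875


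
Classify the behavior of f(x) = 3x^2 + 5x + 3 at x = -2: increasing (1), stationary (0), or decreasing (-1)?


Compute f'(x) to determine behavior:
f'(x) = 6x + 5
f'(-2) = 6 * (-2) + 5
= -12 + 5
= -7
Since f'(-2) < 0, the function is decreasing (-1)

-1


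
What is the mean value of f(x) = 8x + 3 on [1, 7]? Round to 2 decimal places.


Average value = 1/(b-a) * integral from a to b of f(x) dx
First compute the integral of 8x + 3:
F(x) = 4x^2 + 3x
F(7) = 4 * 49 + 3 * 7 = 217
F(1) = 4 * 1 + 3 * 1 = 7
Integral = 217 - 7 = 210
Average = 210 / (7 - 1) = 210 / 6
= 35 = 35.00

35.00


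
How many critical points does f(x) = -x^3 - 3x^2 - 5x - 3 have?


Find where f'(x) = 0:
f(x) = -x^3 - 3x^2 - 5x - 3
f'(x) = -3x^2 - 6x - 5
This is a quadratic in x. Use the discriminant to count real roots.
Discriminant = (-6)^2 - 4 * (-3) * (-5)
= 36 - 60
= -24
Since discriminant < 0, f'(x) = 0 has no real solutions.
Number of critical points: 0

0


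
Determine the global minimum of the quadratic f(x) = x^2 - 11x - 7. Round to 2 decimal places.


For a quadratic f(x) = ax^2 + bx + c with a > 0, the minimum is at the vertex.
Vertex x-coordinate: x = -b/(2a)
x = -(-11) / (2 * 1)
x = 11/2
Substitute back to find the minimum value:
f(11/2) = 1 * (11/2)^2 - 11 * (11/2) - 7
= 121/4 - 121/2 - 7
= -149/4 = -37.25

-37.25


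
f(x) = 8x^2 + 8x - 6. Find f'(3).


Differentiate term by term using power and sum rules:
f(x) = 8x^2 + 8x - 6
f'(x) = 16x + 8
Substitute x = 3:
f'(3) = 16 * 3 + 8
= 48 + 8
= 56

56


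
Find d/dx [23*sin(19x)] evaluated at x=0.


Apply the chain rule to differentiate 23*sin(19x):
d/dx [23*sin(19x)]
= 23 * cos(19x) * d/dx(19x)
= 23 * 19 * cos(19x)
= 437 * cos(19x)
Evaluate at x = 0:
= 437 * cos(0)
= 437 * 1
= 437

437


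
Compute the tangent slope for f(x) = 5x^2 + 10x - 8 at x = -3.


The slope of the tangent line equals f'(x) at the point.
f(x) = 5x^2 + 10x - 8
f'(x) = 10x + 10
At x = -3:
f'(-3) = 10 * (-3) + 10
= -30 + 10
= -20

-20


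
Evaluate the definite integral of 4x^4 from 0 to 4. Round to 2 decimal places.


Find the antiderivative of 4x^4:
F(x) = 4/5 * x^5
Apply the Fundamental Theorem of Calculus:
F(4) - F(0)
= 4/5 * 4^5 - 4/5 * 0^5
= 4/5 * (1024 - 0)
= 4/5 * 1024
= 4096/5 = 819.20

819.20


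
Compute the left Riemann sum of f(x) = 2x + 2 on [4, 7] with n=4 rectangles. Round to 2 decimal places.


Left Riemann sum uses left endpoints of each subinterval.
Interval: [4, 7], n = 4
dx = (7 - 4) / 4 = 3/4
Left endpoints: [4, 19/4, 11/2, 25/4]
f values: [10, 23/2, 13, 29/2]
Sum = dx * (sum of f values)
= 3/4 * 49
= 147/4 = 36.75

36.75


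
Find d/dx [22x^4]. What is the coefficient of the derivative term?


We apply the power rule: d/dx [ax^n] = a*n * x^(n-1)
d/dx [22x^4]
= 22 * 4 * x^(4-1)
= 88x^3
The coefficient is 88

88


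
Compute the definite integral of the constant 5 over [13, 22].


The integral of a constant k over [a, b] equals k * (b - a).
integral from 13 to 22 of 5 dx
= 5 * (22 - 13)
= 5 * 9
= 45

45


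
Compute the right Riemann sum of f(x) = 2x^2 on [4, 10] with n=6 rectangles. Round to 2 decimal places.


Right Riemann sum uses right endpoints of each subinterval.
Interval: [4, 10], n = 6
dx = (10 - 4) / 6 = 1
Right endpoints: [5, 6, 7, 8, 9, 10]
f values: [50, 72, 98, 128, 162, 200]
Sum = dx * (sum of f values)
= 1 * 710
= 710 = 710.00

710.00


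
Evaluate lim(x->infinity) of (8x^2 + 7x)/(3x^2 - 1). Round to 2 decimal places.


For limits at infinity with equal-degree polynomials,
we compare leading coefficients.
Numerator leading term: 8x^2
Denominator leading term: 3x^2
Divide both by x^2:
lim = (8 + 7/x) / (3 - 1/x^2)
As x -> infinity, the 1/x and 1/x^2 terms vanish:
= 8/3 ≈ 2.67

2.67


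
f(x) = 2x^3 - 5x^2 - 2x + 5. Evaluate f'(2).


Differentiate f(x) = 2x^3 - 5x^2 - 2x + 5 term by term:
f'(x) = 6x^2 - 10x - 2
Substitute x = 2:
f'(2) = 6 * 2^2 - 10 * 2 - 2
= 24 - 20 - 2
= 2

2


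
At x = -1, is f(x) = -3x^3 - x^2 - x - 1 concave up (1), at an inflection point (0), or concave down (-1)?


Concavity is determined by the sign of f''(x).
f(x) = -3x^3 - x^2 - x - 1
f'(x) = -9x^2 - 2x - 1
f''(x) = -18x - 2
f''(-1) = -18 * (-1) - 2
= 18 - 2
= 16
Since f''(-1) > 0, the function is concave up (1)

1


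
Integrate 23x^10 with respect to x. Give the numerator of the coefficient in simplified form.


Apply the power rule for integration:
integral of ax^n dx = a/(n+1) * x^(n+1) + C
integral of 23x^10 dx
= 23/11 * x^11 + C
The coefficient in lowest terms is 23/11, and its numerator is 23

23


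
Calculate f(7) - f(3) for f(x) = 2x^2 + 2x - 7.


Net change = f(b) - f(a)
f(x) = 2x^2 + 2x - 7
Compute f(7):
f(7) = 2 * 7^2 + 2 * 7 - 7
= 98 + 14 - 7
= 105
Compute f(3):
f(3) = 2 * 3^2 + 2 * 3 - 7
= 18 + 6 - 7
= 17
Net change = 105 - 17 = 88

88


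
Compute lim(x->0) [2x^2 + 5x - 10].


Since polynomials are continuous, we use direct substitution.
lim(x->0) of 2x^2 + 5x - 10
= 2 * 0^2 + 5 * 0 - 10
= 0 + 0 - 10
= -10

-10


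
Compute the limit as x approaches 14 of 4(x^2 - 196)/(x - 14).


Direct substitution gives 0/0, so we factor the numerator.
Factor: 4(x^2 - 196) = 4 * (x - 14)(x + 14)
Cancel the common factor (x - 14):
4(x^2 - 196)/(x - 14) = 4 * (x + 14)
Now substitute x = 14:
= 4 * (14 + 14) = 112

112


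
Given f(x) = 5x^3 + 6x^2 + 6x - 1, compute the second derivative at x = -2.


First derivative:
f'(x) = 15x^2 + 12x + 6
Second derivative:
f''(x) = 30x + 12
Substitute x = -2:
f''(-2) = 30 * (-2) + 12
= -60 + 12
= -48

-48


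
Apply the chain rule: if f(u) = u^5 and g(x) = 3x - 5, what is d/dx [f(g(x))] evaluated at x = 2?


Using the chain rule: (f(g(x)))' = f'(g(x)) * g'(x)
First, find g(2):
g(2) = 3 * 2 - 5 = 1
Next, f'(u) = 5u^4
And g'(x) = 3
So f'(g(2)) * g'(2)
= 5 * 1^4 * 3
= 5 * 1 * 3
= 15

15


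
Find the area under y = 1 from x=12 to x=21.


The area under a constant function y = 1 is a rectangle.
Width = 21 - 12 = 9
Height = 1
Area = width * height
= 9 * 1
= 9

9


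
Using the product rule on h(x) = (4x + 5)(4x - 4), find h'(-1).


Let u(x) = 4x + 5 and v(x) = 4x - 4
u'(x) = 4
v'(x) = 4
Product rule: h'(x) = u'(x)*v(x) + u(x)*v'(x)
= 4 * (4x - 4) + (4x + 5) * 4
At x = -1:
u(-1) = 4 * (-1) + 5 = 1
v(-1) = 4 * (-1) - 4 = -8
h'(-1) = 4 * (-8) + 1 * 4
= -32 + 4
= -28

-28


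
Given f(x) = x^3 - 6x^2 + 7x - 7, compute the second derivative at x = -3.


First derivative:
f'(x) = 3x^2 - 12x + 7
Second derivative:
f''(x) = 6x - 12
Substitute x = -3:
f''(-3) = 6 * (-3) - 12
= -18 - 12
= -30

-30


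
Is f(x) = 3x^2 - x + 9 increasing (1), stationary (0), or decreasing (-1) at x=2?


Compute f'(x) to determine behavior:
f'(x) = 6x - 1
f'(2) = 6 * 2 - 1
= 12 - 1
= 11
Since f'(2) > 0, the function is increasing (1)

1


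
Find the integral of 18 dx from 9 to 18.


The integral of a constant k over [a, b] equals k * (b - a).
integral from 9 to 18 of 18 dx
= 18 * (18 - 9)
= 18 * 9
= 162

162


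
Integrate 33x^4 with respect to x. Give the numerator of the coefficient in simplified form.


Apply the power rule for integration:
integral of ax^n dx = a/(n+1) * x^(n+1) + C
integral of 33x^4 dx
= 33/5 * x^5 + C
The coefficient in lowest terms is 33/5, and its numerator is 33

33


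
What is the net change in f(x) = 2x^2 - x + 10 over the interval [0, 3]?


Net change = f(b) - f(a)
f(x) = 2x^2 - x + 10
Compute f(3):
f(3) = 2 * 3^2 - 1 * 3 + 10
= 18 - 3 + 10
= 25
Compute f(0):
f(0) = 2 * 0^2 - 1 * 0 + 10
= 0 + 0 + 10
= 10
Net change = 25 - 10 = 15

15


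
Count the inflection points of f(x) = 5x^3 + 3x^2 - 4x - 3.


Inflection points occur where f''(x) = 0 and concavity changes.
f(x) = 5x^3 + 3x^2 - 4x - 3
f'(x) = 15x^2 + 6x - 4
f''(x) = 30x + 6
Set f''(x) = 0:
30x + 6 = 0
x = -6 / 30 = -1/5
Since f''(x) is linear (degree 1), it changes sign at this point.
Therefore there is exactly 1 inflection point.

1


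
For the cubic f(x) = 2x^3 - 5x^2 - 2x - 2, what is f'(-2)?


Differentiate f(x) = 2x^3 - 5x^2 - 2x - 2 term by term:
f'(x) = 6x^2 - 10x - 2
Substitute x = -2:
f'(-2) = 6 * (-2)^2 - 10 * (-2) - 2
= 24 + 20 - 2
= 42

42


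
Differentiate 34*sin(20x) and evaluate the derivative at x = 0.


Apply the chain rule to differentiate 34*sin(20x):
d/dx [34*sin(20x)]
= 34 * cos(20x) * d/dx(20x)
= 34 * 20 * cos(20x)
= 680 * cos(20x)
Evaluate at x = 0:
= 680 * cos(0)
= 680 * 1
= 680

680


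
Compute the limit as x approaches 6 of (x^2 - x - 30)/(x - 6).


Direct substitution gives 0/0, so we factor the numerator.
Factor: (x^2 - x - 30) = (x - 6)(x + 5)
Cancel the common factor (x - 6):
(x^2 - x - 30)/(x - 6) = (x + 5)
Now substitute x = 6:
= (6) - (-5) = 11

11
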